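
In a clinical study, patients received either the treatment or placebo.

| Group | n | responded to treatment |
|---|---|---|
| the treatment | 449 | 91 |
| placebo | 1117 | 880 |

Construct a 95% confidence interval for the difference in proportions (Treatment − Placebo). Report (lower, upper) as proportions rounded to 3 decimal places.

(-0.629, -0.541)

p̂₁ = 91/449 = 0.2027 and p̂₂ = 880/1117 = 0.7878.
SE₁ = √(p̂₁(1−p̂₁)/n₁) = √(0.2027·0.7973/449) = 0.01897; SE₂ = √(0.7878·0.2122/1117) = 0.01223.
Independent samples: SE of the difference = √(SE₁² + SE₂²) = √(0.0003598609 + 0.0001495729) = 0.02257.
z* for 95% confidence is 1.960, so the margin of error is 1.960 × 0.02257 = 0.04424.
Point estimate p̂₁ − p̂₂ = 0.2027 − 0.7878 = -0.5851.
-0.5851 ± 0.04424 → (-0.629, -0.541).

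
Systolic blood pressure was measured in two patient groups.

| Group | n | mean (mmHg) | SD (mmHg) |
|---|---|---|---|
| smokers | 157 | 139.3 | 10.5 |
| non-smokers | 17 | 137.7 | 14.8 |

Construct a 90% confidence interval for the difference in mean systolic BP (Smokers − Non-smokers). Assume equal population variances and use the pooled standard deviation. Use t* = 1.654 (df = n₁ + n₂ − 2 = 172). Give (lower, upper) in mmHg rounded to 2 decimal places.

(-3.03, 6.23)

Pooled variance s_p² = [156·10.5² + 16·14.8²] / (157+17−2) = 120.3700, so s_p = 10.9713.
SE_diff = s_p·√(1/n₁ + 1/n₂) = 10.9713·√(1/157 + 1/17) = 2.8013.
t* = 1.654; margin = 1.654 × 2.8013 = 4.6334.
Difference = 139.3 − 137.7 = 1.6000.
1.6000 ± 4.6334 → (-3.03, 6.23).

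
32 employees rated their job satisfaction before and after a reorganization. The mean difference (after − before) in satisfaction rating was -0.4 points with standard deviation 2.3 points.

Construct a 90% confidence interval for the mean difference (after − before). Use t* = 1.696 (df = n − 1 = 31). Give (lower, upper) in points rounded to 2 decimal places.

(-1.09, 0.29)

Paired design: SE = s_d/√n = 2.3/√32 = 0.4066.
t* = 1.696; margin of error = 1.696 × 0.4066 = 0.6896.
-0.4 ± 0.6896 → (-1.09, 0.29).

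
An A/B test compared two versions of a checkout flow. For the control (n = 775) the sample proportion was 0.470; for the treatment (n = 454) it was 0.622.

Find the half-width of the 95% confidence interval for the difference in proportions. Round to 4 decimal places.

SE₁ = √(p̂₁(1−p̂₁)/n₁) = √(0.4700·0.5300/775) = 0.01793; SE₂ = √(0.6220·0.3780/454) = 0.02276.
Independent samples: SE of the difference = √(SE₁² + SE₂²) = √(0.0003214849 + 0.0005180176) = 0.02897.
z* for 95% confidence is 1.960, so the margin of error is 1.960 × 0.02897 = 0.05678.

0.0568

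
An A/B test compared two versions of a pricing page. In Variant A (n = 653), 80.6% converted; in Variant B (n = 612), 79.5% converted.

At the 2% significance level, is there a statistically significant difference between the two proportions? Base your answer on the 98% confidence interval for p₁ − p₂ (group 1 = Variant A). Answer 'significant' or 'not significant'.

not significant

The two standard errors are √(0.8060×0.1940/653) = 0.01547 and √(0.7950×0.2050/612) = 0.01632.
Because the samples are independent, SE_diff = √(0.01547² + 0.01632²) = 0.02249.
Using z* = 2.326 for 98%, ME = 2.326 × 0.02249 = 0.05231.
p̂₁ − p̂₂ = 0.0110; interval 0.0110 ± 0.05231 gives (-0.04131, 0.06331).
The interval (-0.04131, 0.06331) contains 0, so the difference is not significant.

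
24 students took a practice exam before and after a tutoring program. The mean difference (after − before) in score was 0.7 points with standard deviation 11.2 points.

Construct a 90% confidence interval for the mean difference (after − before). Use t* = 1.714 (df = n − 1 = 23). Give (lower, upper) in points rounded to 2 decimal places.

Paired design: SE = s_d/√n = 11.2/√24 = 2.2862.
t* = 1.714; margin of error = 1.714 × 2.2862 = 3.9185.
0.7 ± 3.9185 → (-3.22, 4.62).

(-3.22, 4.62)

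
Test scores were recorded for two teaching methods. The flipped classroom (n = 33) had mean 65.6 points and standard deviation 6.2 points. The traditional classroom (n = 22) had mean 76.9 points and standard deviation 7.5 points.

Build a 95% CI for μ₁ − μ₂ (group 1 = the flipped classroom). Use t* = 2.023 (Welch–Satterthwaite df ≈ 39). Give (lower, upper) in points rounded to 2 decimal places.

(-15.20, -7.40)

Per-group SEs: s₁/√n₁ = 6.2/√33 = 1.0793, s₂/√n₂ = 7.5/√22 = 1.5990.
Unpooled SE of the difference: √(1.16488849 + 2.556801) = 1.9292.
Margin of error = t* · SE = 2.023 × 1.9292 = 3.9028.
x̄₁ − x̄₂ = 65.6 − 76.9 = -11.3000.
CI: -11.3000 ± 3.9028 = (-15.20, -7.40).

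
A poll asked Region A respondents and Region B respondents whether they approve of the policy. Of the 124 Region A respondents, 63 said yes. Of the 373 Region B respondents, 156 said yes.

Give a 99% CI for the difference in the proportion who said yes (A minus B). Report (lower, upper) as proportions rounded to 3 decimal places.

(-0.043, 0.223)

p̂₁ = 63/124 = 0.5081 and p̂₂ = 156/373 = 0.4182.
SE₁ = √(p̂₁(1−p̂₁)/n₁) = √(0.5081·0.4919/124) = 0.04490; SE₂ = √(0.4182·0.5818/373) = 0.02554.
Independent samples: SE of the difference = √(SE₁² + SE₂²) = √(0.00201601 + 0.0006522916) = 0.05166.
z* for 99% confidence is 2.576, so the margin of error is 2.576 × 0.05166 = 0.13308.
Point estimate p̂₁ − p̂₂ = 0.5081 − 0.4182 = 0.0899.
0.0899 ± 0.13308 → (-0.043, 0.223).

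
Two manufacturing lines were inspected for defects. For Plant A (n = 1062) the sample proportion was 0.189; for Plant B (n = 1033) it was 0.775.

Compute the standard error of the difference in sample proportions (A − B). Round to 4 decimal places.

SE₁ = √(p̂₁(1−p̂₁)/n₁) = √(0.1890·0.8110/1062) = 0.01201; SE₂ = √(0.7750·0.2250/1033) = 0.01299.
Independent samples: SE of the difference = √(SE₁² + SE₂²) = √(0.0001442401 + 0.0001687401) = 0.01769.

0.0177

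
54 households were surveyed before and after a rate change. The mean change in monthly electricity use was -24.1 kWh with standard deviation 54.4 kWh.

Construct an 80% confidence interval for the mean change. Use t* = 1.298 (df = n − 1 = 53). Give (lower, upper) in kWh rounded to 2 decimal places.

(-33.71, -14.49)

This is a matched-pairs design, so SE = s_d/√n = 54.4/√54 = 7.4029.
Margin = 1.298 × 7.4029 = 9.6090; the interval is -24.1 ± 9.6090 = (-33.71, -14.49).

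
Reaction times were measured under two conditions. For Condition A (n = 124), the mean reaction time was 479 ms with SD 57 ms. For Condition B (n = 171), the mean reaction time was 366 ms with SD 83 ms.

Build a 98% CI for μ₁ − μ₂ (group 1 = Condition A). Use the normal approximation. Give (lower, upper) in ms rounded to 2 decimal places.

(94.03, 131.97)

SE₁ = s₁/√n₁ = 57/√124 = 5.1188; SE₂ = 83/√171 = 6.3472.
Independent samples, unequal variances: SE_diff = √(SE₁² + SE₂²) = √(26.20211344 + 40.28694784) = 8.1541.
z* = 2.326, so margin of error = 2.326 × 8.1541 = 18.9664.
Difference in means = 479 − 366 = 113.0000.
113.0000 ± 18.9664 → (94.03, 131.97).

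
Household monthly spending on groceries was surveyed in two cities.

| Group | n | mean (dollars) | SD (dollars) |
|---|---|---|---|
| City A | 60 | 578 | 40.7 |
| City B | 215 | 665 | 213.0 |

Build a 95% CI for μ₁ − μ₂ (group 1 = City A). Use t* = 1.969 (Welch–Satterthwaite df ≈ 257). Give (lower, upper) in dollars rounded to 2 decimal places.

(-117.42, -56.58)

Per-group SEs: s₁/√n₁ = 40.7/√60 = 5.2543, s₂/√n₂ = 213.0/√215 = 14.5265.
Unpooled SE of the difference: √(27.60766849 + 211.01920225) = 15.4476.
Margin of error = t* · SE = 1.969 × 15.4476 = 30.4163.
x̄₁ − x̄₂ = 578 − 665 = -87.0000.
CI: -87.0000 ± 30.4163 = (-117.42, -56.58).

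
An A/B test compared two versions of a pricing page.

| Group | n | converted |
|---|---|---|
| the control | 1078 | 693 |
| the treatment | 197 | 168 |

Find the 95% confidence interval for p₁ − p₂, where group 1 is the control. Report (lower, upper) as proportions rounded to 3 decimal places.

p̂₁ = 693/1078 = 0.6429 and p̂₂ = 168/197 = 0.8528.
SE₁ = √(p̂₁(1−p̂₁)/n₁) = √(0.6429·0.3571/1078) = 0.01459; SE₂ = √(0.8528·0.1472/197) = 0.02524.
Independent samples: SE of the difference = √(SE₁² + SE₂²) = √(0.0002128681 + 0.0006370576) = 0.02915.
z* for 95% confidence is 1.960, so the margin of error is 1.960 × 0.02915 = 0.05713.
Point estimate p̂₁ − p̂₂ = 0.6429 − 0.8528 = -0.2099.
-0.2099 ± 0.05713 → (-0.267, -0.153).

(-0.267, -0.153)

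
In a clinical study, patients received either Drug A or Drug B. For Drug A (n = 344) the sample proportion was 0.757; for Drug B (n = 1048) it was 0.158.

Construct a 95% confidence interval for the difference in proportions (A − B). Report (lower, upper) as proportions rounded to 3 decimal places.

SE₁ = √(p̂₁(1−p̂₁)/n₁) = √(0.7570·0.2430/344) = 0.02312; SE₂ = √(0.1580·0.8420/1048) = 0.01127.
Independent samples: SE of the difference = √(SE₁² + SE₂²) = √(0.0005345344 + 0.0001270129) = 0.02572.
z* for 95% confidence is 1.960, so the margin of error is 1.960 × 0.02572 = 0.05041.
Point estimate p̂₁ − p̂₂ = 0.7570 − 0.1580 = 0.5990.
0.5990 ± 0.05041 → (0.549, 0.649).

(0.549, 0.649)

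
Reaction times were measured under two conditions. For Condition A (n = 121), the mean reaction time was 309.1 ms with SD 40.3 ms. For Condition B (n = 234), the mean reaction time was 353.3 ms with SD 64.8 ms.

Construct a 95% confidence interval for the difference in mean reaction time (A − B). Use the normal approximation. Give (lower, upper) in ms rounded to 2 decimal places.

(-55.18, -33.22)

SE₁ = s₁/√n₁ = 40.3/√121 = 3.6636; SE₂ = 64.8/√234 = 4.2361.
Independent samples, unequal variances: SE_diff = √(SE₁² + SE₂²) = √(13.42196496 + 17.94454321) = 5.6006.
z* = 1.960, so margin of error = 1.960 × 5.6006 = 10.9772.
Difference in means = 309.1 − 353.3 = -44.2000.
-44.2000 ± 10.9772 → (-55.18, -33.22).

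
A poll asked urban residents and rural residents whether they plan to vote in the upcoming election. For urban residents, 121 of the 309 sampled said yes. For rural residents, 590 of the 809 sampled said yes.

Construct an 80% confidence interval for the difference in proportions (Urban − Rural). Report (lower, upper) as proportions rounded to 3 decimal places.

(-0.379, -0.297)

Sample proportions: 121/309 = 0.3916, 590/809 = 0.7293.
Each SE is √(p̂(1−p̂)/n): √(0.3916·0.6084/309) = 0.02777 and √(0.7293·0.2707/809) = 0.01562.
SE(p̂₁ − p̂₂) = √(SE₁² + SE₂²) = √(0.0007711729 + 0.0002439844) = 0.03186, since the two samples are independent.
At 80% confidence z* = 1.282; margin = 1.282 × 0.03186 = 0.04084.
The difference is 0.3916 − 0.7293 = -0.3377, so the interval is -0.3377 ± 0.04084 = (-0.379, -0.297).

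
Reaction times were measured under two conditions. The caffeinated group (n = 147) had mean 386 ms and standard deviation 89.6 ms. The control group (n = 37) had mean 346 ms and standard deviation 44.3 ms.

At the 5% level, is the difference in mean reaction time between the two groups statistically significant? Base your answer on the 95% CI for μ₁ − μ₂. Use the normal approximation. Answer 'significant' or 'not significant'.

significant

SE₁ = s₁/√n₁ = 89.6/√147 = 7.3901; SE₂ = 44.3/√37 = 7.2829.
Independent samples, unequal variances: SE_diff = √(SE₁² + SE₂²) = √(54.61357801 + 53.04063241) = 10.3757.
z* = 1.960, so margin of error = 1.960 × 10.3757 = 20.3364.
Difference in means = 386 − 346 = 40.0000.
40.0000 ± 20.3364 → (19.6636, 60.3364).
The interval (19.6636, 60.3364) does not contain 0, so the difference is significant.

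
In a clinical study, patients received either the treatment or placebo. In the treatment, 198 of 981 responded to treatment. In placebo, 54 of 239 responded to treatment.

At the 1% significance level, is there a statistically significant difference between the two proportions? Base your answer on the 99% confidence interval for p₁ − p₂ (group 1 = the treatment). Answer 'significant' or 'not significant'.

not significant

Sample proportions: 198/981 = 0.2018, 54/239 = 0.2259.
Each SE is √(p̂(1−p̂)/n): √(0.2018·0.7982/981) = 0.01281 and √(0.2259·0.7741/239) = 0.02705.
SE(p̂₁ − p̂₂) = √(SE₁² + SE₂²) = √(0.0001640961 + 0.0007317025) = 0.02993, since the two samples are independent.
At 99% confidence z* = 2.576; margin = 2.576 × 0.02993 = 0.07710.
The difference is 0.2018 − 0.2259 = -0.0241, so the interval is -0.0241 ± 0.07710 = (-0.10120, 0.05300).
The interval (-0.10120, 0.05300) contains 0, so the difference is not significant.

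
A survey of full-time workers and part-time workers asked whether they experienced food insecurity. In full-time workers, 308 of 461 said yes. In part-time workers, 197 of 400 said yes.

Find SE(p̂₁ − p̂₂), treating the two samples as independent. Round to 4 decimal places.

0.0333

Sample proportions: 308/461 = 0.6681, 197/400 = 0.4925.
Each SE is √(p̂(1−p̂)/n): √(0.6681·0.3319/461) = 0.02193 and √(0.4925·0.5075/400) = 0.02500.
SE(p̂₁ − p̂₂) = √(SE₁² + SE₂²) = √(0.0004809249 + 0.000625) = 0.03326, since the two samples are independent.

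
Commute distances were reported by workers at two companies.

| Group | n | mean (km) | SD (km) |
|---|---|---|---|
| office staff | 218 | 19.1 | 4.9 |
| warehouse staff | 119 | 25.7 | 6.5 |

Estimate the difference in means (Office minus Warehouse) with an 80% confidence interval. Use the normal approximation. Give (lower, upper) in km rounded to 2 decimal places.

Standard errors of each mean: 4.9/√218 = 0.3319 and 6.5/√119 = 0.5959.
SE(x̄₁ − x̄₂) = √(0.3319² + 0.5959²) = 0.6821 for independent samples with unequal variances.
With z* = 1.282, the margin is 1.282 × 0.6821 = 0.8745.
x̄₁ − x̄₂ = 19.1 − 25.7 = -6.6000; the interval is -6.6000 ± 0.8745 = (-7.47, -5.73).

(-7.47, -5.73)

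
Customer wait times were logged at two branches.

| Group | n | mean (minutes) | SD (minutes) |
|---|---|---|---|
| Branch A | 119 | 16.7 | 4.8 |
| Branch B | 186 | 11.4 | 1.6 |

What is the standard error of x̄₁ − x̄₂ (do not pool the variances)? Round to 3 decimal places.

Per-group SEs: s₁/√n₁ = 4.8/√119 = 0.4400, s₂/√n₂ = 1.6/√186 = 0.1173.
Unpooled SE of the difference: √(0.1936 + 0.01375929) = 0.4554.

0.455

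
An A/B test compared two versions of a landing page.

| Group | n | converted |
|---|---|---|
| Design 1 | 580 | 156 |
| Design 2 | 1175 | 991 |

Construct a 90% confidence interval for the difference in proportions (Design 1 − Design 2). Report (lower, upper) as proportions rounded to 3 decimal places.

Sample proportions: 156/580 = 0.2690, 991/1175 = 0.8434.
Each SE is √(p̂(1−p̂)/n): √(0.2690·0.7310/580) = 0.01841 and √(0.8434·0.1566/1175) = 0.01060.
SE(p̂₁ − p̂₂) = √(SE₁² + SE₂²) = √(0.0003389281 + 0.00011236) = 0.02124, since the two samples are independent.
At 90% confidence z* = 1.645; margin = 1.645 × 0.02124 = 0.03494.
The difference is 0.2690 − 0.8434 = -0.5744, so the interval is -0.5744 ± 0.03494 = (-0.609, -0.539).

(-0.609, -0.539)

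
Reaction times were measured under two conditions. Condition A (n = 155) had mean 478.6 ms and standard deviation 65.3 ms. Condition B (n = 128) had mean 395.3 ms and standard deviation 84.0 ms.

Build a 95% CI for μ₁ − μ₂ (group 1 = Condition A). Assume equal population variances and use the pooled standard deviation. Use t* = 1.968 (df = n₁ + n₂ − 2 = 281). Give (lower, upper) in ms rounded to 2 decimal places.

s_p = √[((n₁−1)s₁² + (n₂−1)s₂²)/(n₁+n₂−2)] = √[(154·65.3² + 127·84.0²)/281] = 74.3365.
SE = 74.3365·√(1/155 + 1/128) = 8.8782.
With t* = 1.968, margin = 1.968 × 8.8782 = 17.4723.
x̄₁ − x̄₂ = 478.6 − 395.3 = 83.3000; interval 83.3000 ± 17.4723 = (65.83, 100.77).

(65.83, 100.77)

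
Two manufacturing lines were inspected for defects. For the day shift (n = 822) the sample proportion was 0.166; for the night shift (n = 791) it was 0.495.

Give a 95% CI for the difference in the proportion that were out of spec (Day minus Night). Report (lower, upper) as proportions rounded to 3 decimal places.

Each SE is √(p̂(1−p̂)/n): √(0.1660·0.8340/822) = 0.01298 and √(0.4950·0.5050/791) = 0.01778.
SE(p̂₁ − p̂₂) = √(SE₁² + SE₂²) = √(0.0001684804 + 0.0003161284) = 0.02201, since the two samples are independent.
At 95% confidence z* = 1.960; margin = 1.960 × 0.02201 = 0.04314.
The difference is 0.1660 − 0.4950 = -0.3290, so the interval is -0.3290 ± 0.04314 = (-0.372, -0.286).

(-0.372, -0.286)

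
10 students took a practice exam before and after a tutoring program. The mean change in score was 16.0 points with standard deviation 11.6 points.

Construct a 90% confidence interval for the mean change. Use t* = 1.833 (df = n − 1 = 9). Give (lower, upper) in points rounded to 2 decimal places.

This is a matched-pairs design, so SE = s_d/√n = 11.6/√10 = 3.6682.
Margin = 1.833 × 3.6682 = 6.7238; the interval is 16.0 ± 6.7238 = (9.28, 22.72).

(9.28, 22.72)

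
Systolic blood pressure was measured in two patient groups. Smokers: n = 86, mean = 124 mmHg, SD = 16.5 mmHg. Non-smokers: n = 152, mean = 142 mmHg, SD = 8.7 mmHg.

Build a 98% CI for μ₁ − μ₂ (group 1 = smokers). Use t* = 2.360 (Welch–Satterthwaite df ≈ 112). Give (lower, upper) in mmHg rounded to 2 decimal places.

(-22.52, -13.48)

Standard errors of each mean: 16.5/√86 = 1.7792 and 8.7/√152 = 0.7057.
SE(x̄₁ − x̄₂) = √(1.7792² + 0.7057²) = 1.9140 for independent samples with unequal variances.
With t* = 2.360, the margin is 2.360 × 1.9140 = 4.5170.
x̄₁ − x̄₂ = 124 − 142 = -18.0000; the interval is -18.0000 ± 4.5170 = (-22.52, -13.48).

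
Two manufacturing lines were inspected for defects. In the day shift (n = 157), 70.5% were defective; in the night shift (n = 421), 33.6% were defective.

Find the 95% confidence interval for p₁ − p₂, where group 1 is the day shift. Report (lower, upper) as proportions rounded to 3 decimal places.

(0.285, 0.453)

Each SE is √(p̂(1−p̂)/n): √(0.7050·0.2950/157) = 0.03640 and √(0.3360·0.6640/421) = 0.02302.
SE(p̂₁ − p̂₂) = √(SE₁² + SE₂²) = √(0.00132496 + 0.0005299204) = 0.04307, since the two samples are independent.
At 95% confidence z* = 1.960; margin = 1.960 × 0.04307 = 0.08442.
The difference is 0.7050 − 0.3360 = 0.3690, so the interval is 0.3690 ± 0.08442 = (0.285, 0.453).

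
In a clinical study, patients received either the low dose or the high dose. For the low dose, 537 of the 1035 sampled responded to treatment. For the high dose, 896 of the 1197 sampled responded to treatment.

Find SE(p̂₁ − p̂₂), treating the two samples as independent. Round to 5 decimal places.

p̂₁ = 537/1035 = 0.5188 and p̂₂ = 896/1197 = 0.7485.
SE₁ = √(p̂₁(1−p̂₁)/n₁) = √(0.5188·0.4812/1035) = 0.01553; SE₂ = √(0.7485·0.2515/1197) = 0.01254.
Independent samples: SE of the difference = √(SE₁² + SE₂²) = √(0.0002411809 + 0.0001572516) = 0.01996.

0.01996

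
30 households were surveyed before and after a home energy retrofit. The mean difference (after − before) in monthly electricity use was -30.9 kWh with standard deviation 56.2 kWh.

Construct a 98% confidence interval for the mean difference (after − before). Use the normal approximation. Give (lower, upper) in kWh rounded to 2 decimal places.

(-54.77, -7.03)

This is a matched-pairs design, so SE = s_d/√n = 56.2/√30 = 10.2607.
Margin = 2.326 × 10.2607 = 23.8664; the interval is -30.9 ± 23.8664 = (-54.77, -7.03).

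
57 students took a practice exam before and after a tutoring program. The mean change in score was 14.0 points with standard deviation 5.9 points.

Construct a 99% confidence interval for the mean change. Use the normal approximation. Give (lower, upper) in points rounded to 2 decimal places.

Paired design: SE = s_d/√n = 5.9/√57 = 0.7815.
z* = 2.576; margin of error = 2.576 × 0.7815 = 2.0131.
14.0 ± 2.0131 → (11.99, 16.01).

(11.99, 16.01)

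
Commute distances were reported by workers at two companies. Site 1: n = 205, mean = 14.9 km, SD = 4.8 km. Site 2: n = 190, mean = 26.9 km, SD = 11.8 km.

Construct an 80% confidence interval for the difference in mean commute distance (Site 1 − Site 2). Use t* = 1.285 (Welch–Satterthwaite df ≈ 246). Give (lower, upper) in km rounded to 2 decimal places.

Per-group SEs: s₁/√n₁ = 4.8/√205 = 0.3352, s₂/√n₂ = 11.8/√190 = 0.8561.
Unpooled SE of the difference: √(0.11235904 + 0.73290721) = 0.9194.
Margin of error = t* · SE = 1.285 × 0.9194 = 1.1814.
x̄₁ − x̄₂ = 14.9 − 26.9 = -12.0000.
CI: -12.0000 ± 1.1814 = (-13.18, -10.82).

(-13.18, -10.82)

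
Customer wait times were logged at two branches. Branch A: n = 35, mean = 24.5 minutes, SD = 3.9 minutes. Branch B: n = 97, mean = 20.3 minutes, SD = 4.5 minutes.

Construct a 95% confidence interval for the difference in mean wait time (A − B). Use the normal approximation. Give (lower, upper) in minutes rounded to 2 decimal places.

(2.63, 5.77)

Standard errors of each mean: 3.9/√35 = 0.6592 and 4.5/√97 = 0.4569.
SE(x̄₁ − x̄₂) = √(0.6592² + 0.4569²) = 0.8021 for independent samples with unequal variances.
With z* = 1.960, the margin is 1.960 × 0.8021 = 1.5721.
x̄₁ − x̄₂ = 24.5 − 20.3 = 4.2000; the interval is 4.2000 ± 1.5721 = (2.63, 5.77).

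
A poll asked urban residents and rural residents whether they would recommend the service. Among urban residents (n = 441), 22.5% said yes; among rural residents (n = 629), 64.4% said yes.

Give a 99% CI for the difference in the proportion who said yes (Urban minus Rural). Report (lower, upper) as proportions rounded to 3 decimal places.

(-0.490, -0.348)

SE₁ = √(p̂₁(1−p̂₁)/n₁) = √(0.2250·0.7750/441) = 0.01988; SE₂ = √(0.6440·0.3560/629) = 0.01909.
Independent samples: SE of the difference = √(SE₁² + SE₂²) = √(0.0003952144 + 0.0003644281) = 0.02756.
z* for 99% confidence is 2.576, so the margin of error is 2.576 × 0.02756 = 0.07099.
Point estimate p̂₁ − p̂₂ = 0.2250 − 0.6440 = -0.4190.
-0.4190 ± 0.07099 → (-0.490, -0.348).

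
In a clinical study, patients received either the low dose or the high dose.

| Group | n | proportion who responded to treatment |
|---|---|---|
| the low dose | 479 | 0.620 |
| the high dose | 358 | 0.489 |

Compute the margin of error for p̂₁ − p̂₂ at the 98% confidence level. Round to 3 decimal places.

0.080

Each SE is √(p̂(1−p̂)/n): √(0.6200·0.3800/479) = 0.02218 and √(0.4890·0.5110/358) = 0.02642.
SE(p̂₁ − p̂₂) = √(SE₁² + SE₂²) = √(0.0004919524 + 0.0006980164) = 0.03450, since the two samples are independent.
At 98% confidence z* = 2.326; margin = 2.326 × 0.03450 = 0.08025.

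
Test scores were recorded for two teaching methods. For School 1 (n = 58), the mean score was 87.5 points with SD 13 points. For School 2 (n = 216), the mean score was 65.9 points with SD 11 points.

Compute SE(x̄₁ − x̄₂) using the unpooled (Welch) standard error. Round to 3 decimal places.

Per-group SEs: s₁/√n₁ = 13/√58 = 1.7070, s₂/√n₂ = 11/√216 = 0.7485.
Unpooled SE of the difference: √(2.913849 + 0.56025225) = 1.8639.

1.864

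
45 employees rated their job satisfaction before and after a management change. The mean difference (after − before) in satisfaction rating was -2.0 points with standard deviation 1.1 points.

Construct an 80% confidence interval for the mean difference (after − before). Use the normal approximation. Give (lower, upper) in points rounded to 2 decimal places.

(-2.21, -1.79)

This is a matched-pairs design, so SE = s_d/√n = 1.1/√45 = 0.1640.
Margin = 1.282 × 0.1640 = 0.2102; the interval is -2.0 ± 0.2102 = (-2.21, -1.79).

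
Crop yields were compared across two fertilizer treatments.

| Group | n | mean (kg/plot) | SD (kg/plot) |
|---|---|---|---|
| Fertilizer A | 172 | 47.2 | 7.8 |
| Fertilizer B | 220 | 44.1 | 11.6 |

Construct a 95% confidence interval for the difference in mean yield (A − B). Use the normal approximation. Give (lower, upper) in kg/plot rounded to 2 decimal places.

(1.17, 5.03)

Per-group SEs: s₁/√n₁ = 7.8/√172 = 0.5947, s₂/√n₂ = 11.6/√220 = 0.7821.
Unpooled SE of the difference: √(0.35366809 + 0.61168041) = 0.9825.
Margin of error = z* · SE = 1.960 × 0.9825 = 1.9257.
x̄₁ − x̄₂ = 47.2 − 44.1 = 3.1000.
CI: 3.1000 ± 1.9257 = (1.17, 5.03).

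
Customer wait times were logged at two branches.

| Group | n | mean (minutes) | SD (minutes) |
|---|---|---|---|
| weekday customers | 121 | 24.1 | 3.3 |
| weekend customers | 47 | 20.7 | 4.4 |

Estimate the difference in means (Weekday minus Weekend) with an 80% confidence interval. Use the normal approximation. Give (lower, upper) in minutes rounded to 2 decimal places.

Standard errors of each mean: 3.3/√121 = 0.3000 and 4.4/√47 = 0.6418.
SE(x̄₁ − x̄₂) = √(0.3000² + 0.6418²) = 0.7085 for independent samples with unequal variances.
With z* = 1.282, the margin is 1.282 × 0.7085 = 0.9083.
x̄₁ − x̄₂ = 24.1 − 20.7 = 3.4000; the interval is 3.4000 ± 0.9083 = (2.49, 4.31).

(2.49, 4.31)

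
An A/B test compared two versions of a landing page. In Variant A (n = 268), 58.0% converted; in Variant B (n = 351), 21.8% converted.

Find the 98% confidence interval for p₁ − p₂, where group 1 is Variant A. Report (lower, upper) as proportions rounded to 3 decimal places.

(0.275, 0.449)

The two standard errors are √(0.5800×0.4200/268) = 0.03015 and √(0.2180×0.7820/351) = 0.02204.
Because the samples are independent, SE_diff = √(0.03015² + 0.02204²) = 0.03735.
Using z* = 2.326 for 98%, ME = 2.326 × 0.03735 = 0.08688.
p̂₁ − p̂₂ = 0.3620; interval 0.3620 ± 0.08688 gives (0.275, 0.449).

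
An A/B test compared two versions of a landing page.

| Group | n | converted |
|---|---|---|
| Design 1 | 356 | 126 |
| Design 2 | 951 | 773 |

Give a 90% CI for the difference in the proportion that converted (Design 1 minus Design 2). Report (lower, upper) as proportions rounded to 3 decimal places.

(-0.505, -0.412)

First, p̂₁ = 126/356 = 0.3539; p̂₂ = 773/951 = 0.8128.
The two standard errors are √(0.3539×0.6461/356) = 0.02534 and √(0.8128×0.1872/951) = 0.01265.
Because the samples are independent, SE_diff = √(0.02534² + 0.01265²) = 0.02832.
Using z* = 1.645 for 90%, ME = 1.645 × 0.02832 = 0.04659.
p̂₁ − p̂₂ = -0.4589; interval -0.4589 ± 0.04659 gives (-0.505, -0.412).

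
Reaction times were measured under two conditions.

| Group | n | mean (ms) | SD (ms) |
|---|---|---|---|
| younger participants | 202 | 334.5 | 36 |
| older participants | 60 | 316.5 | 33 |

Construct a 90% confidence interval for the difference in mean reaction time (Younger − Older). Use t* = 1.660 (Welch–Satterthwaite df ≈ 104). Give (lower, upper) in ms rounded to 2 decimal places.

Per-group SEs: s₁/√n₁ = 36/√202 = 2.5330, s₂/√n₂ = 33/√60 = 4.2603.
Unpooled SE of the difference: √(6.416089 + 18.15015609) = 4.9564.
Margin of error = t* · SE = 1.660 × 4.9564 = 8.2276.
x̄₁ − x̄₂ = 334.5 − 316.5 = 18.0000.
CI: 18.0000 ± 8.2276 = (9.77, 26.23).

(9.77, 26.23)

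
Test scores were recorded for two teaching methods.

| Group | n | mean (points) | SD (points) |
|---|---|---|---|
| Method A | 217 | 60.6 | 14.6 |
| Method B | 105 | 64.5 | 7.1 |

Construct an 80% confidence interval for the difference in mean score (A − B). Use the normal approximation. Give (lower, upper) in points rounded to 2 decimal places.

(-5.45, -2.35)

SE₁ = s₁/√n₁ = 14.6/√217 = 0.9911; SE₂ = 7.1/√105 = 0.6929.
Independent samples, unequal variances: SE_diff = √(SE₁² + SE₂²) = √(0.98227921 + 0.48011041) = 1.2093.
z* = 1.282, so margin of error = 1.282 × 1.2093 = 1.5503.
Difference in means = 60.6 − 64.5 = -3.9000.
-3.9000 ± 1.5503 → (-5.45, -2.35).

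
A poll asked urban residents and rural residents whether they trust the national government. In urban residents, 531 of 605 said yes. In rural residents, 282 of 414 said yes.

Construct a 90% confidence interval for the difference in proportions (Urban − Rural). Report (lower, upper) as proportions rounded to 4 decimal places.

First, p̂₁ = 531/605 = 0.8777; p̂₂ = 282/414 = 0.6812.
The two standard errors are √(0.8777×0.1223/605) = 0.01332 and √(0.6812×0.3188/414) = 0.02290.
Because the samples are independent, SE_diff = √(0.01332² + 0.02290²) = 0.02649.
Using z* = 1.645 for 90%, ME = 1.645 × 0.02649 = 0.04358.
p̂₁ − p̂₂ = 0.1965; interval 0.1965 ± 0.04358 gives (0.1529, 0.2401).

(0.1529, 0.2401)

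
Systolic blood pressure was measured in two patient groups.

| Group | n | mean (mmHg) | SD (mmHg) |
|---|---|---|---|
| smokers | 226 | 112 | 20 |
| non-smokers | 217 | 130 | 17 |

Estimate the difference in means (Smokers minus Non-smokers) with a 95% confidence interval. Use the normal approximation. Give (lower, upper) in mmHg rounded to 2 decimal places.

(-21.45, -14.55)

Per-group SEs: s₁/√n₁ = 20/√226 = 1.3304, s₂/√n₂ = 17/√217 = 1.1540.
Unpooled SE of the difference: √(1.76996416 + 1.331716) = 1.7612.
Margin of error = z* · SE = 1.960 × 1.7612 = 3.4520.
x̄₁ − x̄₂ = 112 − 130 = -18.0000.
CI: -18.0000 ± 3.4520 = (-21.45, -14.55).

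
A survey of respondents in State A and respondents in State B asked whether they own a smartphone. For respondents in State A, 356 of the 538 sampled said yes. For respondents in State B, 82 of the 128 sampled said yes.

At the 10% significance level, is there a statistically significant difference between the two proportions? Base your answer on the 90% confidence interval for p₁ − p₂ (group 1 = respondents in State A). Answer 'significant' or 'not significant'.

First, p̂₁ = 356/538 = 0.6617; p̂₂ = 82/128 = 0.6406.
The two standard errors are √(0.6617×0.3383/538) = 0.02040 and √(0.6406×0.3594/128) = 0.04241.
Because the samples are independent, SE_diff = √(0.02040² + 0.04241²) = 0.04706.
Using z* = 1.645 for 90%, ME = 1.645 × 0.04706 = 0.07741.
p̂₁ − p̂₂ = 0.0211; interval 0.0211 ± 0.07741 gives (-0.05631, 0.09851).
The interval (-0.05631, 0.09851) contains 0, so the difference is not significant.

not significant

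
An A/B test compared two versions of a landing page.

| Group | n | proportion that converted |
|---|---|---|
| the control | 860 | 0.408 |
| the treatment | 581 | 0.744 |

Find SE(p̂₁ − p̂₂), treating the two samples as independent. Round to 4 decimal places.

0.0247

The two standard errors are √(0.4080×0.5920/860) = 0.01676 and √(0.7440×0.2560/581) = 0.01811.
Because the samples are independent, SE_diff = √(0.01676² + 0.01811²) = 0.02468.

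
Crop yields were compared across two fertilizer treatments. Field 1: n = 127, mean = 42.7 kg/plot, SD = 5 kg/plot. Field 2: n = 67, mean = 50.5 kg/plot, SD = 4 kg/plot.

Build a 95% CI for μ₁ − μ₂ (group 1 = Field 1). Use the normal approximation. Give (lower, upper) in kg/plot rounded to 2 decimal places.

(-9.09, -6.51)

Standard errors of each mean: 5/√127 = 0.4437 and 4/√67 = 0.4887.
SE(x̄₁ − x̄₂) = √(0.4437² + 0.4887²) = 0.6601 for independent samples with unequal variances.
With z* = 1.960, the margin is 1.960 × 0.6601 = 1.2938.
x̄₁ − x̄₂ = 42.7 − 50.5 = -7.8000; the interval is -7.8000 ± 1.2938 = (-9.09, -6.51).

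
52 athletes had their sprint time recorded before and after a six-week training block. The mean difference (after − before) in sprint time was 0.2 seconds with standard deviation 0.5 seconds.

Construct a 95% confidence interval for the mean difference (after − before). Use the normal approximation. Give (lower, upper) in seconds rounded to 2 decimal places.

(0.06, 0.34)

Paired design: SE = s_d/√n = 0.5/√52 = 0.0693.
z* = 1.960; margin of error = 1.960 × 0.0693 = 0.1358.
0.2 ± 0.1358 → (0.06, 0.34).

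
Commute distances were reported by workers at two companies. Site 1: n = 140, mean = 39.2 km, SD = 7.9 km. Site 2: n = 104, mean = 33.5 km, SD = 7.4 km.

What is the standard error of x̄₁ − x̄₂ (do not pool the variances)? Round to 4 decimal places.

Per-group SEs: s₁/√n₁ = 7.9/√140 = 0.6677, s₂/√n₂ = 7.4/√104 = 0.7256.
Unpooled SE of the difference: √(0.44582329 + 0.52649536) = 0.9861.

0.9861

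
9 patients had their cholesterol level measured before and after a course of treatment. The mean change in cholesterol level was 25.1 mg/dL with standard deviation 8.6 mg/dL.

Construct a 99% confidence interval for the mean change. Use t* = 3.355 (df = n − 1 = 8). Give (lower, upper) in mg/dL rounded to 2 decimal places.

(15.48, 34.72)

Paired design: SE = s_d/√n = 8.6/√9 = 2.8667.
t* = 3.355; margin of error = 3.355 × 2.8667 = 9.6178.
25.1 ± 9.6178 → (15.48, 34.72).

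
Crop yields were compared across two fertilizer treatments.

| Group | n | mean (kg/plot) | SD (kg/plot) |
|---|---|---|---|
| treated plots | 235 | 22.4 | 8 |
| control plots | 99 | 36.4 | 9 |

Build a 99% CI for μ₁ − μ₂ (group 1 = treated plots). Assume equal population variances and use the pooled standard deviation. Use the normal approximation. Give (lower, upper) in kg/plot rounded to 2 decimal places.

Pooled variance s_p² = [234·8² + 98·9²] / (235+99−2) = 69.0181, so s_p = 8.3077.
SE_diff = s_p·√(1/n₁ + 1/n₂) = 8.3077·√(1/235 + 1/99) = 0.9954.
z* = 2.576; margin = 2.576 × 0.9954 = 2.5642.
Difference = 22.4 − 36.4 = -14.0000.
-14.0000 ± 2.5642 → (-16.56, -11.44).

(-16.56, -11.44)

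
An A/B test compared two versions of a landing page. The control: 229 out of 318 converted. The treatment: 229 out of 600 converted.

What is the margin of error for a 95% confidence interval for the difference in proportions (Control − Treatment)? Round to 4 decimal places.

0.0628

p̂₁ = 229/318 = 0.7201 and p̂₂ = 229/600 = 0.3817.
SE₁ = √(p̂₁(1−p̂₁)/n₁) = √(0.7201·0.2799/318) = 0.02518; SE₂ = √(0.3817·0.6183/600) = 0.01983.
Independent samples: SE of the difference = √(SE₁² + SE₂²) = √(0.0006340324 + 0.0003932289) = 0.03205.
z* for 95% confidence is 1.960, so the margin of error is 1.960 × 0.03205 = 0.06282.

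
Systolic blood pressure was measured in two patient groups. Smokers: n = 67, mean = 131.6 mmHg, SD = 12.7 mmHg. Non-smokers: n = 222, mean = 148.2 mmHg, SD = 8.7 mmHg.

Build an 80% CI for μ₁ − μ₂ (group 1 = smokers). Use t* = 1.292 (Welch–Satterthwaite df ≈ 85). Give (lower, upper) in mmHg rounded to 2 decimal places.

(-18.74, -14.46)

SE₁ = s₁/√n₁ = 12.7/√67 = 1.5516; SE₂ = 8.7/√222 = 0.5839.
Independent samples, unequal variances: SE_diff = √(SE₁² + SE₂²) = √(2.40746256 + 0.34093921) = 1.6578.
t* = 1.292, so margin of error = 1.292 × 1.6578 = 2.1419.
Difference in means = 131.6 − 148.2 = -16.6000.
-16.6000 ± 2.1419 → (-18.74, -14.46).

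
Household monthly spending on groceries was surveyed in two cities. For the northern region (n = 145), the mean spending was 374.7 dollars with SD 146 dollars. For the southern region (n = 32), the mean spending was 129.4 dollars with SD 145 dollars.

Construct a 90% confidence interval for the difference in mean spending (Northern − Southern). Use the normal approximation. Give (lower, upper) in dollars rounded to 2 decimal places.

Standard errors of each mean: 146/√145 = 12.1246 and 145/√32 = 25.6326.
SE(x̄₁ − x̄₂) = √(12.1246² + 25.6326²) = 28.3555 for independent samples with unequal variances.
With z* = 1.645, the margin is 1.645 × 28.3555 = 46.6448.
x̄₁ − x̄₂ = 374.7 − 129.4 = 245.3000; the interval is 245.3000 ± 46.6448 = (198.66, 291.94).

(198.66, 291.94)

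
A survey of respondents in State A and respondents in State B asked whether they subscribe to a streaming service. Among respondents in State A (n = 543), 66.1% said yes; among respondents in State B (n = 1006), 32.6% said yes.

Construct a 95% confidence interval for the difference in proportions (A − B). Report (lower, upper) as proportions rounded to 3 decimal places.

(0.286, 0.384)

The two standard errors are √(0.6610×0.3390/543) = 0.02031 and √(0.3260×0.6740/1006) = 0.01478.
Because the samples are independent, SE_diff = √(0.02031² + 0.01478²) = 0.02512.
Using z* = 1.960 for 95%, ME = 1.960 × 0.02512 = 0.04924.
p̂₁ − p̂₂ = 0.3350; interval 0.3350 ± 0.04924 gives (0.286, 0.384).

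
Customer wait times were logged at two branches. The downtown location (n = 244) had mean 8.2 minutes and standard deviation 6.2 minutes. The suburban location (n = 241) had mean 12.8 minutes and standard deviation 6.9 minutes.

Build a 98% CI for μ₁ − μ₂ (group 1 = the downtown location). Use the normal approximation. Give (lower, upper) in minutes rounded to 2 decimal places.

(-5.99, -3.21)

SE₁ = s₁/√n₁ = 6.2/√244 = 0.3969; SE₂ = 6.9/√241 = 0.4445.
Independent samples, unequal variances: SE_diff = √(SE₁² + SE₂²) = √(0.15752961 + 0.19758025) = 0.5959.
z* = 2.326, so margin of error = 2.326 × 0.5959 = 1.3861.
Difference in means = 8.2 − 12.8 = -4.6000.
-4.6000 ± 1.3861 → (-5.99, -3.21).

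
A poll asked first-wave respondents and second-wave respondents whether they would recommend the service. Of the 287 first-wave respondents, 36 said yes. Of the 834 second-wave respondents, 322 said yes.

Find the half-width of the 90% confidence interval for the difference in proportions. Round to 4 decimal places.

Sample proportions: 36/287 = 0.1254, 322/834 = 0.3861.
Each SE is √(p̂(1−p̂)/n): √(0.1254·0.8746/287) = 0.01955 and √(0.3861·0.6139/834) = 0.01686.
SE(p̂₁ − p̂₂) = √(SE₁² + SE₂²) = √(0.0003822025 + 0.0002842596) = 0.02582, since the two samples are independent.
At 90% confidence z* = 1.645; margin = 1.645 × 0.02582 = 0.04247.

0.0425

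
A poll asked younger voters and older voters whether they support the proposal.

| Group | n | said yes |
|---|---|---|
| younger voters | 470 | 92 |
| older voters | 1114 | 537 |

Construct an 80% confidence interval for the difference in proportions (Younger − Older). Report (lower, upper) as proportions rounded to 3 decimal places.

p̂₁ = 92/470 = 0.1957 and p̂₂ = 537/1114 = 0.4820.
SE₁ = √(p̂₁(1−p̂₁)/n₁) = √(0.1957·0.8043/470) = 0.01830; SE₂ = √(0.4820·0.5180/1114) = 0.01497.
Independent samples: SE of the difference = √(SE₁² + SE₂²) = √(0.00033489 + 0.0002241009) = 0.02364.
z* for 80% confidence is 1.282, so the margin of error is 1.282 × 0.02364 = 0.03031.
Point estimate p̂₁ − p̂₂ = 0.1957 − 0.4820 = -0.2863.
-0.2863 ± 0.03031 → (-0.317, -0.256).

(-0.317, -0.256)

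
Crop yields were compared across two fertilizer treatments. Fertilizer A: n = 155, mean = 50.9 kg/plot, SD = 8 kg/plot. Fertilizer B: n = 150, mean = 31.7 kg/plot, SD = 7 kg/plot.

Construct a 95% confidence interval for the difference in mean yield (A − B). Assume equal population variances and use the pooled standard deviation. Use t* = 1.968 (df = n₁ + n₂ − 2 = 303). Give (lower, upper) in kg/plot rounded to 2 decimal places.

s_p = √[((n₁−1)s₁² + (n₂−1)s₂²)/(n₁+n₂−2)] = √[(154·8² + 149·7²)/303] = 7.5249.
SE = 7.5249·√(1/155 + 1/150) = 0.8619.
With t* = 1.968, margin = 1.968 × 0.8619 = 1.6962.
x̄₁ − x̄₂ = 50.9 − 31.7 = 19.2000; interval 19.2000 ± 1.6962 = (17.50, 20.90).

(17.50, 20.90)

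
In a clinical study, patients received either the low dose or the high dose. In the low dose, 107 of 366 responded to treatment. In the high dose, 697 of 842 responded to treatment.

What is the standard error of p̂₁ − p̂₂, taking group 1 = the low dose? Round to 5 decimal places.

p̂₁ = 107/366 = 0.2923 and p̂₂ = 697/842 = 0.8278.
SE₁ = √(p̂₁(1−p̂₁)/n₁) = √(0.2923·0.7077/366) = 0.02377; SE₂ = √(0.8278·0.1722/842) = 0.01301.
Independent samples: SE of the difference = √(SE₁² + SE₂²) = √(0.0005650129 + 0.0001692601) = 0.02710.

0.02710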